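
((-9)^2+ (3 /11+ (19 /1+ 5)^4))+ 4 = 3650474 /11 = 331861.27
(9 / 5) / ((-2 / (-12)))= 54 / 5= 10.80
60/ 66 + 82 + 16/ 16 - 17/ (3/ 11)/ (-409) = 1134578/ 13497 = 84.06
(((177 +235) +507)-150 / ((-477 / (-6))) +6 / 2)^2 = 2378122756 / 2809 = 846608.31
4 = 4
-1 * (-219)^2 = -47961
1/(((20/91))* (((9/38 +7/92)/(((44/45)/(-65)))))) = -134596/615375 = -0.22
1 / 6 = 0.17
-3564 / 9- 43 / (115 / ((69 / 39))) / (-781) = -396.00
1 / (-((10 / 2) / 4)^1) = -4 / 5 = -0.80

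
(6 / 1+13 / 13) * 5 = 35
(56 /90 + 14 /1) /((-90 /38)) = -12502 /2025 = -6.17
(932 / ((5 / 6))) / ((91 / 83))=464136 / 455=1020.08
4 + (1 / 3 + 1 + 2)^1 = 22 / 3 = 7.33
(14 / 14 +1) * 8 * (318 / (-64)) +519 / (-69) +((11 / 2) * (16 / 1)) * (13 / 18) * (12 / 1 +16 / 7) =2379011 / 2898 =820.91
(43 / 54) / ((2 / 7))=301 / 108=2.79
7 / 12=0.58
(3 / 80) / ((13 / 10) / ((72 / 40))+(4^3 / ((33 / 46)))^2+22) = 121 / 25753720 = 0.00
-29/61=-0.48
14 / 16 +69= 69.88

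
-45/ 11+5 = 10/ 11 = 0.91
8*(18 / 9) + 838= 854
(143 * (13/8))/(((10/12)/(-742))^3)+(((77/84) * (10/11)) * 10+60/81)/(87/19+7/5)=-314461129225160449/1917000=-164038147743.95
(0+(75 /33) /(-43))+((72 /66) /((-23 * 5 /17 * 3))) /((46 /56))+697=871858248 /1251085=696.88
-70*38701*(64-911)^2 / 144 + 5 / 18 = -323918533265 / 24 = -13496605552.71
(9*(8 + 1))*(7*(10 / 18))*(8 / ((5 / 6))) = 3024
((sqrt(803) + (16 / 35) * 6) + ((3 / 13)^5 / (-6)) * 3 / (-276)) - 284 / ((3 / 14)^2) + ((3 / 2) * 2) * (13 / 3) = -132760900323757 / 21520142280 + sqrt(803) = -6140.81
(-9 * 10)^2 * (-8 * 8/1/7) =-518400/7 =-74057.14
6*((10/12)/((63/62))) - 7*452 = -199022/63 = -3159.08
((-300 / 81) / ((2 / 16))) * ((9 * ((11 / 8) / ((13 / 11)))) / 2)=-155.13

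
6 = 6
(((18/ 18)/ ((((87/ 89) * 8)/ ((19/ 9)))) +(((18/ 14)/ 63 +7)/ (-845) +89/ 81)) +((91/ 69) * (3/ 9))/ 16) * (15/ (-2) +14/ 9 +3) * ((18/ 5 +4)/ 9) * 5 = -50022759013439/ 2899136363760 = -17.25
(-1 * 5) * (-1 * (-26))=-130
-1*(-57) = 57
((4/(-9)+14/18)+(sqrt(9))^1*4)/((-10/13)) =-481/30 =-16.03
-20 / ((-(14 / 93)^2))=882.55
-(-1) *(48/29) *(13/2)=312/29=10.76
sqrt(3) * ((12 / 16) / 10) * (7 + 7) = 1.82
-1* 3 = -3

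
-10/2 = -5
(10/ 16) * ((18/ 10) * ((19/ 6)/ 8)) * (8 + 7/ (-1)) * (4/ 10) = 57/ 320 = 0.18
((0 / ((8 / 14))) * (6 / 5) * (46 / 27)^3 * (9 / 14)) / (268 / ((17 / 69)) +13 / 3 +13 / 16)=0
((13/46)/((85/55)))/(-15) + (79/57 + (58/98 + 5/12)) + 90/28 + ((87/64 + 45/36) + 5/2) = 3741298829/349460160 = 10.71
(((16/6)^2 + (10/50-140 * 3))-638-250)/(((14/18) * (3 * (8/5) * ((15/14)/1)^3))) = -2868019/10125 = -283.26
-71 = -71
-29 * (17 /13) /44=-493 /572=-0.86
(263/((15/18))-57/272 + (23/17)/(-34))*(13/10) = 94781791/231200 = 409.96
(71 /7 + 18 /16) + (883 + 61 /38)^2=15819782941 /20216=782537.74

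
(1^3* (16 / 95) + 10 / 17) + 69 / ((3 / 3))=112657 / 1615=69.76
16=16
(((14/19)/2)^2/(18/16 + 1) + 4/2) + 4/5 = 87878/30685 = 2.86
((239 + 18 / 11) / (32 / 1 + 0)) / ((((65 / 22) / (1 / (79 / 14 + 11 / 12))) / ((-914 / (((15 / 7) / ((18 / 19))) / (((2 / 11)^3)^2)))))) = -34141980096 / 6027603435425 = -0.01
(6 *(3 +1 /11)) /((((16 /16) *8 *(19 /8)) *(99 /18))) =408 /2299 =0.18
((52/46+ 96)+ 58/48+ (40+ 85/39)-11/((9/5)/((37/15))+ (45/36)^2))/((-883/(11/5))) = -632075807/1869240360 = -0.34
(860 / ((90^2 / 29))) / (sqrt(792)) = 1247*sqrt(22) / 53460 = 0.11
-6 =-6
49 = 49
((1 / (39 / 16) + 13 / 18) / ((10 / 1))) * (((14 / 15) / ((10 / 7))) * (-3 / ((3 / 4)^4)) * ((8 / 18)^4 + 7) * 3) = -7675984064 / 518154975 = -14.81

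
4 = 4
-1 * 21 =-21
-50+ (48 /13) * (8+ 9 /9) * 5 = 1510 /13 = 116.15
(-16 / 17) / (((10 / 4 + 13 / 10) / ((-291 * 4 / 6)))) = 15520 / 323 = 48.05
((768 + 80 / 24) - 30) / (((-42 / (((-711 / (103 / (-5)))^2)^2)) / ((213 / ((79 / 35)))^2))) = -25105204944311625000 / 112550881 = -223056494282.90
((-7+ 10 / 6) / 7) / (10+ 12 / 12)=-16 / 231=-0.07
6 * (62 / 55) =6.76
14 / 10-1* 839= -4188 / 5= -837.60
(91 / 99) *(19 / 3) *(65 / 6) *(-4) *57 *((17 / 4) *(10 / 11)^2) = -50505.54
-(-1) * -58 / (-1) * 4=232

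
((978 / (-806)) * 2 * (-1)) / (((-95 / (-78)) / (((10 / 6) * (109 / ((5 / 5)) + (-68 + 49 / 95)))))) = 7714464 / 55955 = 137.87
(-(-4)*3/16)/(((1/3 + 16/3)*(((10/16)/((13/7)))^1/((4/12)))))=78/595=0.13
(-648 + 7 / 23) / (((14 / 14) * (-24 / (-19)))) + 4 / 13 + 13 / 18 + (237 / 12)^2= -5238479 / 43056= -121.67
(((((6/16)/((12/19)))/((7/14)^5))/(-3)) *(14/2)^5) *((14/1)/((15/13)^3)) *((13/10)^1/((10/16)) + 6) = -1984052971628/253125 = -7838233.96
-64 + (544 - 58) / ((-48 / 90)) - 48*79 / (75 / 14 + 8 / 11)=-1598.48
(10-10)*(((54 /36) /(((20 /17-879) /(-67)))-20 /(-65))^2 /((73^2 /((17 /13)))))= 0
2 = 2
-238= -238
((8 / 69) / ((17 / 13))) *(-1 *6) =-208 / 391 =-0.53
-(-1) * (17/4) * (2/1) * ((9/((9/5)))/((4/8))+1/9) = 85.94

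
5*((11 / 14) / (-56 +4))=-55 / 728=-0.08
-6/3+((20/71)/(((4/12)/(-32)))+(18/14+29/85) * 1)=-1158162/42245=-27.42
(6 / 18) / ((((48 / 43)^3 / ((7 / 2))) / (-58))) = -16139921 / 331776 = -48.65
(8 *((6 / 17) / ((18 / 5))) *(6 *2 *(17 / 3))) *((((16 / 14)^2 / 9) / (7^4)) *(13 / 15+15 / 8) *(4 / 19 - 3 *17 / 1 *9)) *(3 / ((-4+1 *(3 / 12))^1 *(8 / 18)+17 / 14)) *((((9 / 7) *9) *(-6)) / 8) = -1415919744 / 6067327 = -233.37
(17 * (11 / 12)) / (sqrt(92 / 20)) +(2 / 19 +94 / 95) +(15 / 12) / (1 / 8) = 187 * sqrt(115) / 276 +1054 / 95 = 18.36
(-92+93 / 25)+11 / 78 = -88.14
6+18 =24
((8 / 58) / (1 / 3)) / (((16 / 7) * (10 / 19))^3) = 7057911 / 29696000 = 0.24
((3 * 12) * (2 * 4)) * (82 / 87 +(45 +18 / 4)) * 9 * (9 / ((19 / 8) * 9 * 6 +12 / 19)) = 864499392 / 94685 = 9130.27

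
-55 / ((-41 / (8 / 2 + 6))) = 550 / 41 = 13.41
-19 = -19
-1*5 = -5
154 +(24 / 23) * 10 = 3782 / 23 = 164.43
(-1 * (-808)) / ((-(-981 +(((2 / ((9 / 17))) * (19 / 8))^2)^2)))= -1357129728 / 9236836945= -0.15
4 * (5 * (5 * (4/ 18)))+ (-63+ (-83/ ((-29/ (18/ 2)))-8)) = -6008/ 261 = -23.02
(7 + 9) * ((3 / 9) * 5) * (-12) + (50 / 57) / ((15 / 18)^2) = -6056 / 19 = -318.74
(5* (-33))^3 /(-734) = 4492125 /734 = 6120.06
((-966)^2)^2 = 870780120336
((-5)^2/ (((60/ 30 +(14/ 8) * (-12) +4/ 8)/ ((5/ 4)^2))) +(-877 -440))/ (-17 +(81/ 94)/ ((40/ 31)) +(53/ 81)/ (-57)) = 847287785430/ 10497811421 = 80.71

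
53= 53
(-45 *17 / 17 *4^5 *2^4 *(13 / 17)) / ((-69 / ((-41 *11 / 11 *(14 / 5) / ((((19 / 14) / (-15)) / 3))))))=231066501120 / 7429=31103311.50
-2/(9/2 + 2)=-4/13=-0.31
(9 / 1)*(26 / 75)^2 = 676 / 625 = 1.08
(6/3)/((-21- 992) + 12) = -2/1001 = -0.00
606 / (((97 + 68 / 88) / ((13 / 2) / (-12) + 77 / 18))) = 298859 / 12906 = 23.16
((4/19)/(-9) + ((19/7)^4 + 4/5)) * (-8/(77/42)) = -164390864/684285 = -240.24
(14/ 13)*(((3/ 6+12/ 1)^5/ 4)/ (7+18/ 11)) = 150390625/ 15808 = 9513.58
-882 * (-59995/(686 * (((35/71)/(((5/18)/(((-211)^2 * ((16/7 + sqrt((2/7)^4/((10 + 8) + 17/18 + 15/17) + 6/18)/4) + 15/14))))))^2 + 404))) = 195366355612548160688089762216167180/177203606412074502878758006245478119050041 -32565351146741872929408753360 * sqrt(265398882555)/177203606412074502878758006245478119050041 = 0.00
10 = 10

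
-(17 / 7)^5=-1419857 / 16807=-84.48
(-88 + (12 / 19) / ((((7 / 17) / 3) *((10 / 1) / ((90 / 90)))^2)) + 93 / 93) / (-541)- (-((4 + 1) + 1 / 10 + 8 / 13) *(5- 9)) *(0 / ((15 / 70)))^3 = 0.16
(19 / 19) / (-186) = -1 / 186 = -0.01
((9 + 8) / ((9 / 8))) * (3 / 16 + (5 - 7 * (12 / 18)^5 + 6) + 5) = 1009001 / 4374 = 230.68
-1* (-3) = 3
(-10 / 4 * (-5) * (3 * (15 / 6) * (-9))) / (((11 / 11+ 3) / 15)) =-50625 / 16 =-3164.06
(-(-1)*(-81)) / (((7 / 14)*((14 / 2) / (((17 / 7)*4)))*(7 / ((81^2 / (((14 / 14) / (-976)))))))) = 70541352576 / 343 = 205659920.05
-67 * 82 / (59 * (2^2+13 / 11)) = -60434 / 3363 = -17.97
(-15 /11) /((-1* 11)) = 15 /121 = 0.12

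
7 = 7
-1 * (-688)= 688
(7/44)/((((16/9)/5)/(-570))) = -255.04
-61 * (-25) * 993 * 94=142346550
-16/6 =-8/3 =-2.67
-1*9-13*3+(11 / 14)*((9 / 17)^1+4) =-1511 / 34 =-44.44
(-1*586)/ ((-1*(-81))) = -586/ 81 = -7.23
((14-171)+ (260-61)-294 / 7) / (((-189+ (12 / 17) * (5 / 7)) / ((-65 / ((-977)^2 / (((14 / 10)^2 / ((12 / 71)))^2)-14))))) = 0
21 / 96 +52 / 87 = 2273 / 2784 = 0.82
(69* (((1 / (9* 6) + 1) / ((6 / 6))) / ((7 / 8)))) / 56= 1265 / 882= 1.43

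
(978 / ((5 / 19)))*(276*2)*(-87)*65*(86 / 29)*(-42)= 1444920265152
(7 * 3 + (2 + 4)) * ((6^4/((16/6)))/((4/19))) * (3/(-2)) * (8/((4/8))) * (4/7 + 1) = -16454988/7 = -2350712.57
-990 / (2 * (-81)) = 55 / 9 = 6.11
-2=-2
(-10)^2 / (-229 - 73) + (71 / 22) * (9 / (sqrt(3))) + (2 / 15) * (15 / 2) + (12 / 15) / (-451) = 227151 / 340505 + 213 * sqrt(3) / 22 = 17.44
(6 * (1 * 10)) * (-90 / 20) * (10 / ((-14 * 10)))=135 / 7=19.29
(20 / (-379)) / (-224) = 5 / 21224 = 0.00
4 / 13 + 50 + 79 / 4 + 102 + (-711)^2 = 26296039 / 52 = 505693.06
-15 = -15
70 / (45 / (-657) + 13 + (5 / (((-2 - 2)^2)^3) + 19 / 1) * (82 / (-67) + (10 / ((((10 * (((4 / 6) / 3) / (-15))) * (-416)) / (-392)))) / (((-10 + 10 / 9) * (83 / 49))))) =5533743448064 / 5529427539127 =1.00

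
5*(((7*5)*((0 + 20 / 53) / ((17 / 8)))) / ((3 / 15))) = 140000 / 901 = 155.38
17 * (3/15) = 17/5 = 3.40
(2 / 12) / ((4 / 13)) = 13 / 24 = 0.54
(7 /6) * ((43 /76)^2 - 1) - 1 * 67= -783147 /11552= -67.79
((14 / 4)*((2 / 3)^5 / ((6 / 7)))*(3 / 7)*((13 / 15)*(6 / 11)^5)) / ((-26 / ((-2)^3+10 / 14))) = 2176 / 805255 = 0.00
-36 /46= -0.78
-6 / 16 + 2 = 13 / 8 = 1.62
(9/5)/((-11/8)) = -72/55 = -1.31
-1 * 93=-93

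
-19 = -19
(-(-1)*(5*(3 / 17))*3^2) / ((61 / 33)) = 4455 / 1037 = 4.30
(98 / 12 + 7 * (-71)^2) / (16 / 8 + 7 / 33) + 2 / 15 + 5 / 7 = 244608499 / 15330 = 15956.20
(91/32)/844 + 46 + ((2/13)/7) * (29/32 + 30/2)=113922961/2457728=46.35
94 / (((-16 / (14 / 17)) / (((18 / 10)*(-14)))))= 20727 / 170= 121.92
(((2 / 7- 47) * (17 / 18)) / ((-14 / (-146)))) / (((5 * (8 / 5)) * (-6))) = 135269 / 14112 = 9.59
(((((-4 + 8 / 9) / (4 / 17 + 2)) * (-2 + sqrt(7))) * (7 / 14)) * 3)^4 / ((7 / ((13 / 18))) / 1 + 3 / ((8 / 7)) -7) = 694191139096 / 833924079 -262183777856 * sqrt(7) / 833924079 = 0.62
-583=-583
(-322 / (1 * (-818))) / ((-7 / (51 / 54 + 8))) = -3703 / 7362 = -0.50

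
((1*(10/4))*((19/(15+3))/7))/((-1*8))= -95/2016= -0.05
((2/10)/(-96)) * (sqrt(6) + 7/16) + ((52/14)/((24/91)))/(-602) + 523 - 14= 392196311/770560 - sqrt(6)/480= 508.97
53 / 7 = 7.57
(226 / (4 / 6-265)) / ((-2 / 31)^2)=-325779 / 1586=-205.41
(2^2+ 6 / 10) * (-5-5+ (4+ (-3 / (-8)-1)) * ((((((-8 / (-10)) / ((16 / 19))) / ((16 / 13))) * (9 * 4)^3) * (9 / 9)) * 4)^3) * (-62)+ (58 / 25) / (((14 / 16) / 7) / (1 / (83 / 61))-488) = -14761720465157625504579068 / 5130625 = -2877177822420782166.81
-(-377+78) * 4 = 1196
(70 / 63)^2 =100 / 81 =1.23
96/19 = 5.05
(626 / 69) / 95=626 / 6555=0.10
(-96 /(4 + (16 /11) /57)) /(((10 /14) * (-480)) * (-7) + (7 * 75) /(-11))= -18392 /1814125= -0.01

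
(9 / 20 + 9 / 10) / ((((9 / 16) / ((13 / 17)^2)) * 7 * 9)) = 0.02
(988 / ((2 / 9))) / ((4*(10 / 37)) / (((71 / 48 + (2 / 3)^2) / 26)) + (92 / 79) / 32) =28798378128 / 94884047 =303.51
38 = 38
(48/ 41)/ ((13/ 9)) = 432/ 533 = 0.81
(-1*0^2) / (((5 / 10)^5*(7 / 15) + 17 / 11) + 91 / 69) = 0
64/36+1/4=73/36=2.03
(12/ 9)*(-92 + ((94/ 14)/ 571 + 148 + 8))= 341140/ 3997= 85.35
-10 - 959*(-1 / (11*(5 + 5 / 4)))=1086 / 275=3.95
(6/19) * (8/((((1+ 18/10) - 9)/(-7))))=1680/589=2.85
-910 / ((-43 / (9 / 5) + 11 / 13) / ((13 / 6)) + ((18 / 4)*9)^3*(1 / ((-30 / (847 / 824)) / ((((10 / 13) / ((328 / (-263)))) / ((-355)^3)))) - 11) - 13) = 0.00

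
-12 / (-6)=2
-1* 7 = -7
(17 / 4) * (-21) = -357 / 4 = -89.25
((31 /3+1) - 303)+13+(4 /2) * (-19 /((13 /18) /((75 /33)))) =-170848 /429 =-398.25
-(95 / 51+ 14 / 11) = -1759 / 561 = -3.14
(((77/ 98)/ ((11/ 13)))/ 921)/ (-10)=-13/ 128940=-0.00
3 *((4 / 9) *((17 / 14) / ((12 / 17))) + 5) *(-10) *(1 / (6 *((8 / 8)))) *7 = -10895 / 54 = -201.76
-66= -66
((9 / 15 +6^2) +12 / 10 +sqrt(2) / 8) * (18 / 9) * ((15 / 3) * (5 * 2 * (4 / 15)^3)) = 32 * sqrt(2) / 135 +1792 / 25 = 72.02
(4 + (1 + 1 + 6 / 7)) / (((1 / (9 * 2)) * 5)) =864 / 35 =24.69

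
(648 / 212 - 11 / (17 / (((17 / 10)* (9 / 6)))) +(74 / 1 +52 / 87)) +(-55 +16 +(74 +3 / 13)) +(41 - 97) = 66219121 / 1198860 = 55.24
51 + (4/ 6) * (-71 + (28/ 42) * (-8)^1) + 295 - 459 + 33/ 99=-163.56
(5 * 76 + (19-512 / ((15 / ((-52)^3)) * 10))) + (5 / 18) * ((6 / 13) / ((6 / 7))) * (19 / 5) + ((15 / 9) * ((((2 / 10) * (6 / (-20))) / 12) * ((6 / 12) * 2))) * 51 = 11239982131 / 23400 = 480341.12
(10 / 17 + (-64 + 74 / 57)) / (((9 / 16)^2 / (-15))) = 77040640 / 26163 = 2944.64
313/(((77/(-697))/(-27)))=5890347/77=76498.01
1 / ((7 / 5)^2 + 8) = 25 / 249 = 0.10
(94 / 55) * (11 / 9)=94 / 45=2.09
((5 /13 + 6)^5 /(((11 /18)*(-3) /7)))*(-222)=36727614955332 /4084223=8992558.67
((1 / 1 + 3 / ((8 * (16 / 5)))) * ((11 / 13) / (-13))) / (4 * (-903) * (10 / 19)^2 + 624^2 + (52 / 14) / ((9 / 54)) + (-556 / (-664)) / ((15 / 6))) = -126893305 / 677772150803072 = -0.00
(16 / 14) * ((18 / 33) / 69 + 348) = 100624 / 253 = 397.72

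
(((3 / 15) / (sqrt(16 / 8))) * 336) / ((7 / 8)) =192 * sqrt(2) / 5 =54.31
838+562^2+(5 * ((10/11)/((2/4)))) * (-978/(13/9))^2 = 8336232238/1859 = 4484256.18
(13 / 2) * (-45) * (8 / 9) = -260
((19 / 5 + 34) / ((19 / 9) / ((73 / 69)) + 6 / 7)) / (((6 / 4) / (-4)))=-772632 / 21865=-35.34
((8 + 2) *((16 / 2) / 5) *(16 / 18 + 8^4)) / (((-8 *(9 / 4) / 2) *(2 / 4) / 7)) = -8259328 / 81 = -101967.01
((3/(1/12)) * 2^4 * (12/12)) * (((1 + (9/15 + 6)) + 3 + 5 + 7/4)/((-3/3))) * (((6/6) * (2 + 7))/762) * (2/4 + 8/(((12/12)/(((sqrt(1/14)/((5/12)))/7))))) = -3597696 * sqrt(14)/155575 -37476/635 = -145.54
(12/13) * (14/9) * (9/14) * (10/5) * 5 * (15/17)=1800/221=8.14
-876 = -876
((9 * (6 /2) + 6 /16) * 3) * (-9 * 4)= -5913 /2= -2956.50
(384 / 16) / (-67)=-24 / 67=-0.36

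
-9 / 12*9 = -27 / 4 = -6.75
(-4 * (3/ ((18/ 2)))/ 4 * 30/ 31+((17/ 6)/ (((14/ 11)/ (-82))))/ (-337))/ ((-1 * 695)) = -96137/ 304947930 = -0.00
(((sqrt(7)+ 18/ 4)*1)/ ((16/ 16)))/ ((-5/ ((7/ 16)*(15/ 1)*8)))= -189/ 4 - 21*sqrt(7)/ 2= -75.03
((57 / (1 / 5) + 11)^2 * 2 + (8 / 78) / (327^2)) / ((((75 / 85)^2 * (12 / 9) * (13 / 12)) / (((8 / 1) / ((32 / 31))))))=1636715048175391 / 1355325075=1207618.07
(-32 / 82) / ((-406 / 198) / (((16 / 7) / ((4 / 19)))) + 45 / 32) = -963072 / 3004357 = -0.32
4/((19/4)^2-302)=-64/4471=-0.01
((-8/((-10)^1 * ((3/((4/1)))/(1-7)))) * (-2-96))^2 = 9834496/25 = 393379.84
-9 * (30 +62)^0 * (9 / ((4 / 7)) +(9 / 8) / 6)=-2295 / 16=-143.44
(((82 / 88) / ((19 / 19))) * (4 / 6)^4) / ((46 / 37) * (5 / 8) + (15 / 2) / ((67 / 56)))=1626224 / 62249715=0.03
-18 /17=-1.06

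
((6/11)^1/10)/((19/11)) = 3/95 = 0.03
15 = 15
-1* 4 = -4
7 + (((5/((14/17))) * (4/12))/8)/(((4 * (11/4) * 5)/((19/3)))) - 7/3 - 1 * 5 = -3373/11088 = -0.30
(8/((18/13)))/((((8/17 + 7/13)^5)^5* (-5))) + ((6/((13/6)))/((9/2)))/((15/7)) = -18957647122117040525650174282590701864276042318382050075288252/29838531274241236223640256968566678123832693793002054403541655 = -0.64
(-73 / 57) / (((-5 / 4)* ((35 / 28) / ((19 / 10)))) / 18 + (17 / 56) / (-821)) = 20137488 / 724189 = 27.81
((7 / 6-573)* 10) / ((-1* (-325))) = -3431 / 195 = -17.59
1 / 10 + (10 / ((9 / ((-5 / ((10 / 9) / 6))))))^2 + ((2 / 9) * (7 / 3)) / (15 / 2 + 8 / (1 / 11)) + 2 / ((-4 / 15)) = 23015831 / 25785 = 892.61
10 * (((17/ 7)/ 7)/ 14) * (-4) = -340/ 343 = -0.99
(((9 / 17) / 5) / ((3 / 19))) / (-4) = -57 / 340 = -0.17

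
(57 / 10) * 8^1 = 228 / 5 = 45.60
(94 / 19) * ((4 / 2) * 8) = 1504 / 19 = 79.16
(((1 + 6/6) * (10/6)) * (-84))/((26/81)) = -11340/13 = -872.31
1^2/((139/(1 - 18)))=-17/139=-0.12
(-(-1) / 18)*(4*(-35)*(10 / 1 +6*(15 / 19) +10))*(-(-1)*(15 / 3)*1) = -164500 / 171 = -961.99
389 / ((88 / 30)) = 5835 / 44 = 132.61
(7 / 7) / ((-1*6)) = -1 / 6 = -0.17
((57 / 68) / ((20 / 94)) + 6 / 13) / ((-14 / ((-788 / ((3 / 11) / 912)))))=6407671644 / 7735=828399.70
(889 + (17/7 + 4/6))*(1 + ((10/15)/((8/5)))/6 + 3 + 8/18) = 3044275/756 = 4026.82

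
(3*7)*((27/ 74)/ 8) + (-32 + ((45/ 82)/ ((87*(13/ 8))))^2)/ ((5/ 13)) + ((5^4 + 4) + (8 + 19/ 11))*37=14092714948980149/ 598399824880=23550.67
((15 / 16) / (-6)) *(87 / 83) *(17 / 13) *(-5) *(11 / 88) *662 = 12238725 / 138112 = 88.61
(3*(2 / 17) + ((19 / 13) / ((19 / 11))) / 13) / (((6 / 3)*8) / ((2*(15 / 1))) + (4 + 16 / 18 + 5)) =54045 / 1347437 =0.04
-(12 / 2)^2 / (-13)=36 / 13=2.77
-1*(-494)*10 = 4940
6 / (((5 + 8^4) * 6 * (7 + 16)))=1 / 94323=0.00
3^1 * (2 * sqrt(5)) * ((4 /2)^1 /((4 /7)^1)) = 46.96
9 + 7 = 16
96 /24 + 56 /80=47 /10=4.70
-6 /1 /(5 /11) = -66 /5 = -13.20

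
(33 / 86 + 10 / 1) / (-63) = -893 / 5418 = -0.16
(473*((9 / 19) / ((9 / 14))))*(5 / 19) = 33110 / 361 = 91.72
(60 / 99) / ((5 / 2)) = 8 / 33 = 0.24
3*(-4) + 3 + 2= -7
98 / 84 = 7 / 6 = 1.17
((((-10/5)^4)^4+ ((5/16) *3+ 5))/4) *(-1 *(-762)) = 399543651/32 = 12485739.09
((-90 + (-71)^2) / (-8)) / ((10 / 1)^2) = -4951 / 800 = -6.19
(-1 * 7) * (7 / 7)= -7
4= 4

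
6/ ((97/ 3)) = 18/ 97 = 0.19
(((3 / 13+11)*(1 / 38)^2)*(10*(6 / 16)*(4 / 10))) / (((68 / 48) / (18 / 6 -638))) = -417195 / 79781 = -5.23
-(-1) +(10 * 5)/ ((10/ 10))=51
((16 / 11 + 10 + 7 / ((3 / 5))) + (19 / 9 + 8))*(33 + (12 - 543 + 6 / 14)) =-181890 / 11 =-16535.45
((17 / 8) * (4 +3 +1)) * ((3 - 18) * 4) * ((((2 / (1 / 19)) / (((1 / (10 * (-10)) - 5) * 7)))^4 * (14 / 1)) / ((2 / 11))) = -779840864000000000 / 7203171728781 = -108263.54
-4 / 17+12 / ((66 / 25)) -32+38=1928 / 187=10.31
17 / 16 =1.06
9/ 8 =1.12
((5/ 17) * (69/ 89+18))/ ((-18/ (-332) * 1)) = 462310/ 4539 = 101.85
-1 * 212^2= -44944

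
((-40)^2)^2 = 2560000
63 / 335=0.19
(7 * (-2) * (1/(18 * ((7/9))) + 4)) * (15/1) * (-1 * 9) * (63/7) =69255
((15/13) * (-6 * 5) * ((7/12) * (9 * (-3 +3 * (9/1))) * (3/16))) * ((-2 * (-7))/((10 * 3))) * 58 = -575505/26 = -22134.81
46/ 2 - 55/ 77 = 156/ 7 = 22.29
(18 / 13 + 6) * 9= 66.46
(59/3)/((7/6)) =118/7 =16.86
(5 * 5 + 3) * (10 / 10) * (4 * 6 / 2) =336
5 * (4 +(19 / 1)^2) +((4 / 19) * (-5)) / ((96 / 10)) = 416075 / 228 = 1824.89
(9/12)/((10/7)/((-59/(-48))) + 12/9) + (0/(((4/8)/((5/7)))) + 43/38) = 336535/234992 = 1.43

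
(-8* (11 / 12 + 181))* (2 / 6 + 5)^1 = -69856 / 9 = -7761.78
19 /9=2.11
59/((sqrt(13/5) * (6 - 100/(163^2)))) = 1567571 * sqrt(65)/2071082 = 6.10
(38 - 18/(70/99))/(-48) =-439/1680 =-0.26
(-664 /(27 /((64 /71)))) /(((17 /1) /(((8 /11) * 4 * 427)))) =-580665344 /358479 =-1619.80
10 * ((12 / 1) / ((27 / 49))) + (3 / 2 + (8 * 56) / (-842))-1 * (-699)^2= -488382.25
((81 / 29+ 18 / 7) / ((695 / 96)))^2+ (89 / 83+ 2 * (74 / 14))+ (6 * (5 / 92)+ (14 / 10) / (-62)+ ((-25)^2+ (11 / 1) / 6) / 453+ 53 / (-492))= 3615760918851748934039 / 262538265700962738900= 13.77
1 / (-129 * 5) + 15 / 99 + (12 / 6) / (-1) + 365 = 2576549 / 7095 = 363.15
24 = 24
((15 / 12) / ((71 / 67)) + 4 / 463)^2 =24411250081 / 17290146064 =1.41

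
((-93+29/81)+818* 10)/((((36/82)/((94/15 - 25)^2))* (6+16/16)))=923528.08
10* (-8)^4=40960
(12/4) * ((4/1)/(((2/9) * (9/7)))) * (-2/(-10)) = 42/5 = 8.40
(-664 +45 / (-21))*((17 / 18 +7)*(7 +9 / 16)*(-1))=80683889 / 2016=40021.77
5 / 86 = 0.06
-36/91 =-0.40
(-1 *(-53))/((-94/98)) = -2597/47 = -55.26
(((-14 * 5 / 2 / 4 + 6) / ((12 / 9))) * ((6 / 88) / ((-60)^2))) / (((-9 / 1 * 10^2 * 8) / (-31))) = -31 / 184320000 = -0.00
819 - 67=752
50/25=2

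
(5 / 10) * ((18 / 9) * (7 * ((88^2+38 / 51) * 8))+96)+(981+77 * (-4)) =22155763 / 51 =434426.73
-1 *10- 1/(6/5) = -65/6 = -10.83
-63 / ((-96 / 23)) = 483 / 32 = 15.09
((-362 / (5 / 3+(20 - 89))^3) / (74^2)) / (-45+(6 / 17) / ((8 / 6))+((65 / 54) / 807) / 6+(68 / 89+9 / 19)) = -9183186863163 / 1844595301314868400636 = -0.00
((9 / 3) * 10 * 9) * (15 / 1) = 4050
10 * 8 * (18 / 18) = 80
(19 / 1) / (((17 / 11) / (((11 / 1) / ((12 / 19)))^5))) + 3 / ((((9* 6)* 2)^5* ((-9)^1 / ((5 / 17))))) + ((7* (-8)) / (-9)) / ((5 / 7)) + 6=36910663453515016567 / 1873393297920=19702570.46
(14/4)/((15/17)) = 119/30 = 3.97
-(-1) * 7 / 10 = 0.70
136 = 136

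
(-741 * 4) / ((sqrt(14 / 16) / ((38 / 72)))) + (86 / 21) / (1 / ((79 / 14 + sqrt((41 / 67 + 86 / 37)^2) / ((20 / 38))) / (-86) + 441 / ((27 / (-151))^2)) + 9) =179236868815841 / 393907454593569 - 9386 * sqrt(14) / 21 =-1671.89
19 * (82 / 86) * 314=244606 / 43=5688.51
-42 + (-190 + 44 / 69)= -15964 / 69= -231.36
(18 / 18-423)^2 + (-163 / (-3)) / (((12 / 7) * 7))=6411187 / 36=178088.53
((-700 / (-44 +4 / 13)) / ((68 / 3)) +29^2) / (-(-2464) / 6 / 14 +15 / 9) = 8127521 / 299336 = 27.15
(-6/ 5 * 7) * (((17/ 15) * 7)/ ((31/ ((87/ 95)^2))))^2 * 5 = -1.93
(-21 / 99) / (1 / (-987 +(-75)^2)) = -10822 / 11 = -983.82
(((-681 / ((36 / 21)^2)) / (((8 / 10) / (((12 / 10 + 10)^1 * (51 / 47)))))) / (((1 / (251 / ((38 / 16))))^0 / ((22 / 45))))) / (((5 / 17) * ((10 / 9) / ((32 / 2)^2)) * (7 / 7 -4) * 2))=3960321904 / 17625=224699.12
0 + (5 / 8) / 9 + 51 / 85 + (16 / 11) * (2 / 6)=4571 / 3960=1.15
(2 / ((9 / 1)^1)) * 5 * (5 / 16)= 25 / 72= 0.35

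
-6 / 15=-2 / 5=-0.40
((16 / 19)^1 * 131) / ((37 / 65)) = 136240 / 703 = 193.80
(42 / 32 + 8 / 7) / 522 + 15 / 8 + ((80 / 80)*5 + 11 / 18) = 7.49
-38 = -38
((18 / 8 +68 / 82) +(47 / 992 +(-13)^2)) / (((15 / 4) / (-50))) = -35003675 / 15252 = -2295.02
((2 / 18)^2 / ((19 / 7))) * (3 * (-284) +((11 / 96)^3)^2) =-4668367445346017 / 1204664238342144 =-3.88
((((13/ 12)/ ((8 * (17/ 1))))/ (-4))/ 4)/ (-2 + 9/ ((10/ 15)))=-13/ 300288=-0.00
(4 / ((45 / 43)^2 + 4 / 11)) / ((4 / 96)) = 1952544 / 29671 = 65.81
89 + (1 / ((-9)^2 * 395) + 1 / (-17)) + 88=96240977 / 543915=176.94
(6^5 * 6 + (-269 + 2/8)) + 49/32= 1484441/32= 46388.78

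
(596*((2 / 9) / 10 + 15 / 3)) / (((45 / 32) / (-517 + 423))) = -405165568 / 2025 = -200081.76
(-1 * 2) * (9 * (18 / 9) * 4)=-144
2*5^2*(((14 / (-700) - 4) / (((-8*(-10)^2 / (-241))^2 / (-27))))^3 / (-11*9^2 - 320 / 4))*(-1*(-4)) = -31317113060298110842197003 / 159088640000000000000000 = -196.85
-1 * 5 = -5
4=4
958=958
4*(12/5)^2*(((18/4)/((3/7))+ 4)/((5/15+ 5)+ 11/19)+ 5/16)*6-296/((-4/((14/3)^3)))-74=1780862938/227475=7828.83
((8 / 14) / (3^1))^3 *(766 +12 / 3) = 7040 / 1323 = 5.32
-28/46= -14/23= -0.61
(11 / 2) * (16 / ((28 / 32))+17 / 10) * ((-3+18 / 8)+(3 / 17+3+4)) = 6724993 / 9520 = 706.41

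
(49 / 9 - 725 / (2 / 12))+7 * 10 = -38471 / 9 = -4274.56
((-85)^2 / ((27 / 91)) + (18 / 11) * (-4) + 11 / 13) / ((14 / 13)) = 46998460 / 2079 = 22606.28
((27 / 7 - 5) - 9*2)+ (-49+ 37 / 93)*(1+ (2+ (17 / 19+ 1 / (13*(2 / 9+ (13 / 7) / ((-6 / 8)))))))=-2360684834 / 11416587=-206.78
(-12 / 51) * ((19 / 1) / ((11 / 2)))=-152 / 187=-0.81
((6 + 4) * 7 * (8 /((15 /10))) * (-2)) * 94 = -210560 /3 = -70186.67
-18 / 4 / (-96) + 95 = 6083 / 64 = 95.05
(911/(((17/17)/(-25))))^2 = 518700625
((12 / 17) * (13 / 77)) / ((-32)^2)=39 / 335104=0.00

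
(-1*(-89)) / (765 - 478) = 89 / 287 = 0.31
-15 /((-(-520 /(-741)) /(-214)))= -4574.25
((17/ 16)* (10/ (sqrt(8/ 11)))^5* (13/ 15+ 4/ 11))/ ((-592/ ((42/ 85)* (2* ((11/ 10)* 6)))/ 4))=-12895575* sqrt(22)/ 4736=-12771.45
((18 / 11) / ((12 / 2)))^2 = 9 / 121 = 0.07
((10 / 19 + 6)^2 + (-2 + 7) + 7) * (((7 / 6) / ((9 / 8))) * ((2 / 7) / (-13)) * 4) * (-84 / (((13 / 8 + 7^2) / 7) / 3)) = 76066816 / 438615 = 173.43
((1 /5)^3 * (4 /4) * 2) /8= 1 /500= 0.00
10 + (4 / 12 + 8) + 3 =64 / 3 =21.33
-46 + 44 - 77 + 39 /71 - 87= -11747 /71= -165.45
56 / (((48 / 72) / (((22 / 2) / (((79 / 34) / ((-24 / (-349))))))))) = 753984 / 27571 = 27.35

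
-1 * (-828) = 828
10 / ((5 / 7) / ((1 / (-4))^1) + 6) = 35 / 11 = 3.18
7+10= 17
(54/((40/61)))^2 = 2712609/400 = 6781.52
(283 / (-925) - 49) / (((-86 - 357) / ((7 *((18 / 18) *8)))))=6.23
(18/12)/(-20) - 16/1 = -643/40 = -16.08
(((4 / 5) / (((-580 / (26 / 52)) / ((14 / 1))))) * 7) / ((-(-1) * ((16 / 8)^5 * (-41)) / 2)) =49 / 475600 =0.00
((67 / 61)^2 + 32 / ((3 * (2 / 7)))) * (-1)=-430219 / 11163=-38.54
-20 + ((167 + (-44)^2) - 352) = 1731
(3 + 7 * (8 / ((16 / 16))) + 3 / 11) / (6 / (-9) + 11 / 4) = 7824 / 275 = 28.45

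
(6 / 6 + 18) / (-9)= -19 / 9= -2.11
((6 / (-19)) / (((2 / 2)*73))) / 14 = -3 / 9709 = -0.00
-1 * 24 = -24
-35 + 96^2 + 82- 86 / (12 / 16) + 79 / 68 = 1866497 / 204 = 9149.50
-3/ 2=-1.50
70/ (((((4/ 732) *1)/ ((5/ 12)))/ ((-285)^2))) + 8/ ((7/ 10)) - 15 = 6069538075/ 14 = 433538433.93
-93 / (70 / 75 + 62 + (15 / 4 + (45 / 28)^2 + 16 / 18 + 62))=-3281040 / 4662433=-0.70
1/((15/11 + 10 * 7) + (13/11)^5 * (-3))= 0.02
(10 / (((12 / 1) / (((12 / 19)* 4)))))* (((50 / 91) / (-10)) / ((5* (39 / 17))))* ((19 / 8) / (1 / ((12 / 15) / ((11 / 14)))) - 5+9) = -48008 / 741741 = -0.06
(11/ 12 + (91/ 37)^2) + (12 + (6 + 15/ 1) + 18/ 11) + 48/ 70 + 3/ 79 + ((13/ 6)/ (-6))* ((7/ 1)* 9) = 4890563869/ 249828810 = 19.58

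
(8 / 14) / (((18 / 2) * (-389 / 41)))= -164 / 24507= -0.01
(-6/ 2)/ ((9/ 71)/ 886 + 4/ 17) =-12.74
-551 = -551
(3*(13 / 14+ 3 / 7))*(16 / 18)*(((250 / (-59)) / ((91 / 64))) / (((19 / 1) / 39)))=-64000 / 2891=-22.14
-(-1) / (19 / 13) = 13 / 19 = 0.68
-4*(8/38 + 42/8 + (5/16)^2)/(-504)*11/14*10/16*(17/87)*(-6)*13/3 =-328610425/2985873408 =-0.11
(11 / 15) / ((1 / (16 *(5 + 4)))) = 528 / 5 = 105.60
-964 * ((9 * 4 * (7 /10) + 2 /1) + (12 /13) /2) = -1733272 /65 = -26665.72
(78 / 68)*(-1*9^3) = -28431 / 34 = -836.21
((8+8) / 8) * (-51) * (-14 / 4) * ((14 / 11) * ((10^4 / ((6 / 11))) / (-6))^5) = -2382022070312500000000000 / 19683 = -121019258767083269826.75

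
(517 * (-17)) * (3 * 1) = -26367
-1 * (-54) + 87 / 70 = 3867 / 70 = 55.24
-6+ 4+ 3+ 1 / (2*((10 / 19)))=39 / 20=1.95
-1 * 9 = -9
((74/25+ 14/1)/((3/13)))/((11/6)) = 11024/275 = 40.09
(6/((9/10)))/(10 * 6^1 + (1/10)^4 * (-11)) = 200000/1799967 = 0.11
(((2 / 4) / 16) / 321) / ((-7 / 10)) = -5 / 35952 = -0.00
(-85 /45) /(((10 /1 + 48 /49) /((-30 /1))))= 4165 /807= 5.16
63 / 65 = 0.97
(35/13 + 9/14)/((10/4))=1.33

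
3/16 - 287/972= -419/3888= -0.11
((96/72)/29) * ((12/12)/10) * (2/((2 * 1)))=2/435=0.00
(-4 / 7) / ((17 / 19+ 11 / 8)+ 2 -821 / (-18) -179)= 5472 / 1236445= 0.00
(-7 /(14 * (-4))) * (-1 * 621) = -621 /8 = -77.62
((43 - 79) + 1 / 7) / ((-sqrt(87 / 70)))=251*sqrt(6090) / 609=32.16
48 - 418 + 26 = -344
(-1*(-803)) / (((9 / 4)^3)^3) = 210501632 / 387420489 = 0.54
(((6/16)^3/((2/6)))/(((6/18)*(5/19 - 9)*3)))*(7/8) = -10773/679936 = -0.02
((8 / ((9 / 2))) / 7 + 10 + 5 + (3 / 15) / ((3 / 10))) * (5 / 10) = 1003 / 126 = 7.96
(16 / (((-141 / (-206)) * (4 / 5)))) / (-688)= -515 / 12126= -0.04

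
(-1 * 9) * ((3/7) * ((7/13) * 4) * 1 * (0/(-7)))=0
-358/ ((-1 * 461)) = 358/ 461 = 0.78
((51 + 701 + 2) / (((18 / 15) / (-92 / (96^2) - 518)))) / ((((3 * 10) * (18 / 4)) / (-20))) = 2249738075 / 46656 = 48219.69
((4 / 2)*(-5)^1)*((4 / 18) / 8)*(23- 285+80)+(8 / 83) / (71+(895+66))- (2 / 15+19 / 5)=46.62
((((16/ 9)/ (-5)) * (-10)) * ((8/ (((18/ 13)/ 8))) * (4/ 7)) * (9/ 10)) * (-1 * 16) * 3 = -425984/ 105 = -4056.99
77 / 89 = 0.87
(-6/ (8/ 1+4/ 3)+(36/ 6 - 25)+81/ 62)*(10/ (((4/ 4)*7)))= -39790/ 1519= -26.19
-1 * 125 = -125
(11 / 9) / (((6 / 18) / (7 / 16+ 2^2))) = 781 / 48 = 16.27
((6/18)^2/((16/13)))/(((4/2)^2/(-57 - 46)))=-2.32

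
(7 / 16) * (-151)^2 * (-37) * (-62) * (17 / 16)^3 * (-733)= -659274216482441 / 32768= -20119452407.30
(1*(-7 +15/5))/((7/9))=-36/7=-5.14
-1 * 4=-4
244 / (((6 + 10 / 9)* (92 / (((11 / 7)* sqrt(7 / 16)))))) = 0.39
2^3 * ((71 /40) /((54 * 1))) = 71 /270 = 0.26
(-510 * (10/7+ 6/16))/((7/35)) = -128775/28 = -4599.11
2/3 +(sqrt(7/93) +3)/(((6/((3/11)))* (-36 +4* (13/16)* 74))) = sqrt(651)/418407 +9007/13497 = 0.67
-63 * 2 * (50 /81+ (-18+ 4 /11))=212296 /99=2144.40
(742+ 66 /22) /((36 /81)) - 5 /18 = 60335 /36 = 1675.97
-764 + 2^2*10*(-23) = -1684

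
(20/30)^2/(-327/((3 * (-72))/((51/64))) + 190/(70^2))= 501760/1405731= 0.36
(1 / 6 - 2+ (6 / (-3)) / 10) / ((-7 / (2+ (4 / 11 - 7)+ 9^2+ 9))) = 19093 / 770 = 24.80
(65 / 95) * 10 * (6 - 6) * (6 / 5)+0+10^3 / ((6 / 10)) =5000 / 3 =1666.67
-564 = -564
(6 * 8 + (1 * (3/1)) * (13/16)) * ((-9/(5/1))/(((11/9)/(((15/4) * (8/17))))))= -196101/1496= -131.08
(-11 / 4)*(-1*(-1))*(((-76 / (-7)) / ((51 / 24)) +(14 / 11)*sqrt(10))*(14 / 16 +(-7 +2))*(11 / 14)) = 363*sqrt(10) / 32 +75867 / 1666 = 81.41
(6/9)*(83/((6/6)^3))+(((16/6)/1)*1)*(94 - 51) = 170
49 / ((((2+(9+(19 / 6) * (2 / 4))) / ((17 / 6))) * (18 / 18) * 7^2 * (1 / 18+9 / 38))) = 2907 / 3775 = 0.77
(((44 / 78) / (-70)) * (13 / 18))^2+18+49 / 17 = 1268097557 / 60725700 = 20.88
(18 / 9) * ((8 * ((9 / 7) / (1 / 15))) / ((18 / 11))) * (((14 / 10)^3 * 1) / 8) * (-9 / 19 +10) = 292677 / 475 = 616.16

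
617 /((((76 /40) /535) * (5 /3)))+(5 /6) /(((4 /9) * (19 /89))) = 15845895 /152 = 104249.31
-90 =-90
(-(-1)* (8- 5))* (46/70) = 1.97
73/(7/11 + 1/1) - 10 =623/18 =34.61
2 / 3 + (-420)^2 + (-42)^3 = 306938 / 3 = 102312.67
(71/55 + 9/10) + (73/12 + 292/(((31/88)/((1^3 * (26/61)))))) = 451270111/1248060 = 361.58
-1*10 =-10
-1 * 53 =-53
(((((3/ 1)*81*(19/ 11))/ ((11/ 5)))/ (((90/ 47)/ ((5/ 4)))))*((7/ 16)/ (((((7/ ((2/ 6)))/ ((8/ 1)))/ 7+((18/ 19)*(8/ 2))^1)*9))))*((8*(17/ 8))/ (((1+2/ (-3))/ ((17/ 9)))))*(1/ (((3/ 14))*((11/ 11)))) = 1201348435/ 1838232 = 653.53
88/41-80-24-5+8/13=-56625/533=-106.24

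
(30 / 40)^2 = 9 / 16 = 0.56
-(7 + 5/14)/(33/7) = -103/66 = -1.56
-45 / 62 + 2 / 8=-59 / 124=-0.48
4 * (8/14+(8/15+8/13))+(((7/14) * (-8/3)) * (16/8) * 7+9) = -3803/1365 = -2.79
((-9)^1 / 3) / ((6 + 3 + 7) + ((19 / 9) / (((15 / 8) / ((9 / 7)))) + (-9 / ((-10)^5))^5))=-630000000000000000000000000 / 3664000000000000000001240029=-0.17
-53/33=-1.61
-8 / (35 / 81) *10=-1296 / 7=-185.14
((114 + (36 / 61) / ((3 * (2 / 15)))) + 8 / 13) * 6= 552360 / 793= 696.54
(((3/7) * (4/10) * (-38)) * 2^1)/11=-456/385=-1.18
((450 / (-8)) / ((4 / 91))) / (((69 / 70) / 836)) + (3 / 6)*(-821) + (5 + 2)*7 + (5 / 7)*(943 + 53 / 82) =-14324313063 / 13202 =-1085010.84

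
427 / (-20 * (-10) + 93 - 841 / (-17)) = 7259 / 5822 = 1.25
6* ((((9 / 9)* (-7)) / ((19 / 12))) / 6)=-84 / 19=-4.42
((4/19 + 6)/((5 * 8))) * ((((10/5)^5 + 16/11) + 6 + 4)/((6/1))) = 14101/12540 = 1.12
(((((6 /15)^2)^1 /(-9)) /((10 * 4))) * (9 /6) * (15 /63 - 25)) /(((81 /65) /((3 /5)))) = 338 /42525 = 0.01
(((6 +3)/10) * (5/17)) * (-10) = -45/17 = -2.65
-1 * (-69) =69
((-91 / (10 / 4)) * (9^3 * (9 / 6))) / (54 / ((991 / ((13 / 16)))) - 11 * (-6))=-525935592 / 872665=-602.68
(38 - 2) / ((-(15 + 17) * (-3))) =3 / 8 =0.38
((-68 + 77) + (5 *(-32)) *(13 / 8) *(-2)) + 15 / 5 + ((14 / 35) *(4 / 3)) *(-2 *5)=1580 / 3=526.67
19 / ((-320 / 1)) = -19 / 320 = -0.06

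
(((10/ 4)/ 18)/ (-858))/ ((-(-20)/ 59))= -59/ 123552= -0.00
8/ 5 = 1.60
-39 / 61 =-0.64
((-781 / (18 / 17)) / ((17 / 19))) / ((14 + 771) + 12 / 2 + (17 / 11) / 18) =-163229 / 156635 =-1.04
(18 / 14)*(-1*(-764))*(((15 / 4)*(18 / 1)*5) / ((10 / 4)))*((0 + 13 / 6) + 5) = 6652530 / 7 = 950361.43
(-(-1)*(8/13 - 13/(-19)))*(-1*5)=-1605/247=-6.50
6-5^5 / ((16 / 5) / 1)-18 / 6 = -15577 / 16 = -973.56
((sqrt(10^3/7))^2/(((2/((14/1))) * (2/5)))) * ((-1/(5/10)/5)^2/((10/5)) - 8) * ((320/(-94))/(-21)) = -1056000/329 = -3209.73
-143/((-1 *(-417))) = -143/417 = -0.34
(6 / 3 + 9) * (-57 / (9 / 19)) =-1323.67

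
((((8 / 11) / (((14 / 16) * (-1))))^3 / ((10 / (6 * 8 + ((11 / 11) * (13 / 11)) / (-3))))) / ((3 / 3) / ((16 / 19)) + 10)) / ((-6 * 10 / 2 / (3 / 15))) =1647312896 / 1011277661625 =0.00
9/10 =0.90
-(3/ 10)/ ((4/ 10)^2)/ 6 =-5/ 16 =-0.31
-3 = -3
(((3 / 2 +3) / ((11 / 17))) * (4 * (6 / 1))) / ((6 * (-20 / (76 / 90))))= -323 / 275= -1.17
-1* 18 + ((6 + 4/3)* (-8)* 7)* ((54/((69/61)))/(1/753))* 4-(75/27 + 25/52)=-635612998619/10764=-59049888.39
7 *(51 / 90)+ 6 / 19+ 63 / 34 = 29726 / 4845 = 6.14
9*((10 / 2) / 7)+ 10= 115 / 7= 16.43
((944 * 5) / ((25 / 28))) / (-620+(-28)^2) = 6608 / 205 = 32.23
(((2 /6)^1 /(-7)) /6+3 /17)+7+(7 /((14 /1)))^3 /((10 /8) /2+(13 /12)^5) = 68536457 /9482634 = 7.23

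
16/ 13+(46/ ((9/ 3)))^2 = 27652/ 117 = 236.34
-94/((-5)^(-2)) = -2350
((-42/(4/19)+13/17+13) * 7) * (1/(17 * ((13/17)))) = -44205/442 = -100.01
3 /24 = 1 /8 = 0.12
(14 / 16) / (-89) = -7 / 712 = -0.01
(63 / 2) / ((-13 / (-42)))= 1323 / 13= 101.77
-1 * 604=-604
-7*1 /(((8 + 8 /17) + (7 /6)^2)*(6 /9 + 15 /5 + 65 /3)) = -3213 /114323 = -0.03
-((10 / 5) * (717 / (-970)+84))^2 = -6522662169 / 235225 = -27729.46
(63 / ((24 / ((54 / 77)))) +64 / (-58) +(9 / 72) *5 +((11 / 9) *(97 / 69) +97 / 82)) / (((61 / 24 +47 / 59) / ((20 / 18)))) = 163449265270 / 115178918679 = 1.42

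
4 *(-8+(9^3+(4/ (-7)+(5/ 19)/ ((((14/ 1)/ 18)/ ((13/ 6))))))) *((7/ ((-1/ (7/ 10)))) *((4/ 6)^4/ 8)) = -895202/ 2565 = -349.01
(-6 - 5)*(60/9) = -220/3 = -73.33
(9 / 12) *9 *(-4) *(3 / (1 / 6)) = -486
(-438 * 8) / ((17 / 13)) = -45552 / 17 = -2679.53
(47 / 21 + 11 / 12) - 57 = -4523 / 84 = -53.85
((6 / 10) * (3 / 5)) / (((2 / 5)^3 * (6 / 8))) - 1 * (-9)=33 / 2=16.50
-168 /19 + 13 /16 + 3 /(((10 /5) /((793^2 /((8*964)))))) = 33491269 /293056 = 114.28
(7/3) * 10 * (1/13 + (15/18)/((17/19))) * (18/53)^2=1684620/620789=2.71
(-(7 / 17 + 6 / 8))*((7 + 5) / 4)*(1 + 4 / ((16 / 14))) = -2133 / 136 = -15.68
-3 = -3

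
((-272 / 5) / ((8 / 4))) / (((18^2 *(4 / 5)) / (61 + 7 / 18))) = -18785 / 2916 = -6.44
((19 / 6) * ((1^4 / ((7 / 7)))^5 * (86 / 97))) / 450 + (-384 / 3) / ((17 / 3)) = -50270911 / 2226150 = -22.58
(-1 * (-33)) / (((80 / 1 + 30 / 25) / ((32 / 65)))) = 528 / 2639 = 0.20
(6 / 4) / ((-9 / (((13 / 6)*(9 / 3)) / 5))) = -13 / 60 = -0.22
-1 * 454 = -454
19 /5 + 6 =49 /5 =9.80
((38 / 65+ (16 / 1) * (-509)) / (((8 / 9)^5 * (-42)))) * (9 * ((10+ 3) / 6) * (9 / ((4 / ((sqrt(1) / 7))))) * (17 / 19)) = 2391079010517 / 1220280320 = 1959.45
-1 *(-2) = 2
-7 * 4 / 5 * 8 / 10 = -4.48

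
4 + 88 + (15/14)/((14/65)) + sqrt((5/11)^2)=210057/2156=97.43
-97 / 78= -1.24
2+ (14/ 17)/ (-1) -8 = -6.82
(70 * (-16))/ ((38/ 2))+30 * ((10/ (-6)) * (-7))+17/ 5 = 27973/ 95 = 294.45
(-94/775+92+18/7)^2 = 262545561664/29430625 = 8920.83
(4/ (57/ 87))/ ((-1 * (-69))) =116/ 1311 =0.09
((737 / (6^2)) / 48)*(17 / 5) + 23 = 211249 / 8640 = 24.45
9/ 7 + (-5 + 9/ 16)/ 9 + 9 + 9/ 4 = 12139/ 1008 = 12.04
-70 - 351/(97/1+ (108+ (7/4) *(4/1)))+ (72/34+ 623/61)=-59.32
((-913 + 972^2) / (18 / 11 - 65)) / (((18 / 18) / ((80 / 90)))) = -83060648 / 6273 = -13240.98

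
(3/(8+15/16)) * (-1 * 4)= -192/143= -1.34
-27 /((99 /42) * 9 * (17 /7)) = -98 /187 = -0.52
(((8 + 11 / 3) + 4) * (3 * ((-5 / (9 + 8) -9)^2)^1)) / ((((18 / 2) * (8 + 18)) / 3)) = 586654 / 11271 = 52.05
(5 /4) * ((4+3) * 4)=35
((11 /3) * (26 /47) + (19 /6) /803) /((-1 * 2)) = -153403 /150964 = -1.02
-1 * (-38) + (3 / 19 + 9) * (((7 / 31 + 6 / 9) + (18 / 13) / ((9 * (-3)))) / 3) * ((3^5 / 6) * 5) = 4272521 / 7657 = 557.99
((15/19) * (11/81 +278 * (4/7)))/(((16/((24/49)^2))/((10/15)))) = 1.25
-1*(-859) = 859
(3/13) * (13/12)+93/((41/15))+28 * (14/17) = 159845/2788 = 57.33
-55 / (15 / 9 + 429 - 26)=-165 / 1214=-0.14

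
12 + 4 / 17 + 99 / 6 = 977 / 34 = 28.74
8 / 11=0.73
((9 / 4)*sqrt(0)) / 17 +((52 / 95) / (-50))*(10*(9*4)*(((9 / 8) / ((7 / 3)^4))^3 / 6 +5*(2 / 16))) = -2.46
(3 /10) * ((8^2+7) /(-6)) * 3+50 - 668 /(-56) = 7179 /140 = 51.28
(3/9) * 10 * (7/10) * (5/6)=35/18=1.94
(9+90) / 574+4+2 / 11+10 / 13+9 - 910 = -73535333 / 82082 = -895.88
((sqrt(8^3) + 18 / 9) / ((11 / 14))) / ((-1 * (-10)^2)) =-56 * sqrt(2) / 275 - 7 / 275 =-0.31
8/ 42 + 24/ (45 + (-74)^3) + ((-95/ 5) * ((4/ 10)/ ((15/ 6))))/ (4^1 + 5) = -94039328/ 638156925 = -0.15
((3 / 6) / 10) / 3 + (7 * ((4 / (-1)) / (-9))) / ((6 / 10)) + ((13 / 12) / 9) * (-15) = 917 / 270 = 3.40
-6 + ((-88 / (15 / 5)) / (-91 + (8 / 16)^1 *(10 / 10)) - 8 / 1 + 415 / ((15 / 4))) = 52666 / 543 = 96.99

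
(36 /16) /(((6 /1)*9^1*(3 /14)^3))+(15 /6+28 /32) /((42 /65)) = 9.46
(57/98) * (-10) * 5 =-29.08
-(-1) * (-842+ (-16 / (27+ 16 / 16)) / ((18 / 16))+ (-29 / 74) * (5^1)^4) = -5069647 / 4662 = -1087.44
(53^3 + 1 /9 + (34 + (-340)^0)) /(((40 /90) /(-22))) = -14742299 /2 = -7371149.50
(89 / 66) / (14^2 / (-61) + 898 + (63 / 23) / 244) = 249734 / 165713031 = 0.00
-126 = -126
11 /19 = 0.58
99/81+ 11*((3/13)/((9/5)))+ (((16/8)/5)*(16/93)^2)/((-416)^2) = 12826147/4872270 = 2.63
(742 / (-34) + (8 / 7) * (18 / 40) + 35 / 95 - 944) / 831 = -10908656 / 9394455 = -1.16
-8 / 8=-1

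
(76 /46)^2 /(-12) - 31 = -49558 /1587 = -31.23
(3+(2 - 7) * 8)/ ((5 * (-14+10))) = 37/ 20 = 1.85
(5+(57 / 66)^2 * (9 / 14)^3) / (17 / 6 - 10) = -20710947 / 28554064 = -0.73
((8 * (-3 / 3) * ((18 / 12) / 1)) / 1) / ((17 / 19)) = -228 / 17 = -13.41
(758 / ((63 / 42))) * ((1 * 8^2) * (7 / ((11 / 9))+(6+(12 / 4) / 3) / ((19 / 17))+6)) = 364810240 / 627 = 581834.51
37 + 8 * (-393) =-3107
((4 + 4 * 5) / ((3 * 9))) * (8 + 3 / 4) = 70 / 9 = 7.78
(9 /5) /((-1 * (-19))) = 9 /95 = 0.09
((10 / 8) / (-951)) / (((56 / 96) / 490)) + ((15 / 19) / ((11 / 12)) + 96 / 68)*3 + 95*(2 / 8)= 132745499 / 4505204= 29.46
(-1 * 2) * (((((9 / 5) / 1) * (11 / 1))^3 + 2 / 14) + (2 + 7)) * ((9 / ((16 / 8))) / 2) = -61200837 / 1750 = -34971.91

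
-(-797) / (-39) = -20.44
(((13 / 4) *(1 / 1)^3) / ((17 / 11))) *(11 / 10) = 1573 / 680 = 2.31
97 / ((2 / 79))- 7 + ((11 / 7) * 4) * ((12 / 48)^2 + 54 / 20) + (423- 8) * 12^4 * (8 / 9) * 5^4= 4780803841.86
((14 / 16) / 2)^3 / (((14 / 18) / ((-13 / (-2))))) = 5733 / 8192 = 0.70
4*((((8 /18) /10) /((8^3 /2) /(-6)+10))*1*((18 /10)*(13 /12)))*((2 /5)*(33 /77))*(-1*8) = 624 /42875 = 0.01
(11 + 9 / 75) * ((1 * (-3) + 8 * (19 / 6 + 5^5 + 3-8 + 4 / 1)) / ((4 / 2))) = 10430977 / 75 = 139079.69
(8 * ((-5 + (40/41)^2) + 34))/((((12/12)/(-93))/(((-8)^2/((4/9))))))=-5394190464/1681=-3208917.59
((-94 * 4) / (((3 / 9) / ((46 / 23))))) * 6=-13536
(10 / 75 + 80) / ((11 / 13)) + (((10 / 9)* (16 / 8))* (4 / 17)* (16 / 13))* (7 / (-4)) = 10236838 / 109395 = 93.58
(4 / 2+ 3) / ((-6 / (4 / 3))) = -10 / 9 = -1.11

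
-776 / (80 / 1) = -97 / 10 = -9.70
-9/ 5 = -1.80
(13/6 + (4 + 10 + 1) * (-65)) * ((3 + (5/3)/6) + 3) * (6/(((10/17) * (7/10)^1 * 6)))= -11212877/756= -14831.85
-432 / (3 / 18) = -2592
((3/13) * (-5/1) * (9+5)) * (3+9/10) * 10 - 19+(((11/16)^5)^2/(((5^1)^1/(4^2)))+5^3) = -180019091623719/343597383680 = -523.92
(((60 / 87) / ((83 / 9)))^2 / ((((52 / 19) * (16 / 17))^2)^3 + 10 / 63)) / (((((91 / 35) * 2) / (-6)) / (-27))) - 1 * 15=-15.00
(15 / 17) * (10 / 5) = 30 / 17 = 1.76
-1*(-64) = 64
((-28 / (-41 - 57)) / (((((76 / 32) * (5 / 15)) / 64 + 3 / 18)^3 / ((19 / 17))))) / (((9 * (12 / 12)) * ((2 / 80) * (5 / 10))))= 244813135872 / 494965625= 494.61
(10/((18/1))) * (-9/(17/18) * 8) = -720/17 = -42.35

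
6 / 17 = 0.35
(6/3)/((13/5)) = 10/13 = 0.77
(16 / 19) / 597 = 16 / 11343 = 0.00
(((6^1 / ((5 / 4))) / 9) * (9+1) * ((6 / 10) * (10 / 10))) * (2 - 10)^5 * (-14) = 7340032 / 5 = 1468006.40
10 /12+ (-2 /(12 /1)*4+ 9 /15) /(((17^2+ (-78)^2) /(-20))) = 31873 /38238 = 0.83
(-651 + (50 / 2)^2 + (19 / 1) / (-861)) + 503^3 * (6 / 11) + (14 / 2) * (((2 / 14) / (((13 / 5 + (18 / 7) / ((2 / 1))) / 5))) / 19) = 1698833059983193 / 24473064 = 69416443.32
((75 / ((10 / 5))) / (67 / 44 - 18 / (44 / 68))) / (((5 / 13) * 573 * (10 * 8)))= -11 / 135992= -0.00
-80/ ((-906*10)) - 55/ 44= -1.24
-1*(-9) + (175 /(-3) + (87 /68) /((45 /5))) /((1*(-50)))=34557 /3400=10.16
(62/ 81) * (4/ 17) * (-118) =-29264/ 1377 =-21.25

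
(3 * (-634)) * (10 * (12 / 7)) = -228240 / 7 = -32605.71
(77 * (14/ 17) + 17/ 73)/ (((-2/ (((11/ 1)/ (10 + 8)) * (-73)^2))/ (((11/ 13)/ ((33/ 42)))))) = -443963443/ 3978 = -111604.69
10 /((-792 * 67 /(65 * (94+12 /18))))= -23075 /19899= -1.16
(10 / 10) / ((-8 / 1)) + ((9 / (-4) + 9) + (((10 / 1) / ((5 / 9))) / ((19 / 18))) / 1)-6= 2687 / 152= 17.68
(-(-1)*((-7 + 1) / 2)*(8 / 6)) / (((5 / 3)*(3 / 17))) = -13.60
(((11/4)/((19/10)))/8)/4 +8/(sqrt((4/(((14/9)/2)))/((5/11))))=55/1216 +4 * sqrt(385)/33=2.42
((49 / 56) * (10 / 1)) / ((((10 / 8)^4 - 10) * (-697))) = 448 / 269739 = 0.00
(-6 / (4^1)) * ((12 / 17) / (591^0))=-18 / 17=-1.06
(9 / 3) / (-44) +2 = 85 / 44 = 1.93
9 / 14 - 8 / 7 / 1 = -1 / 2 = -0.50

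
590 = 590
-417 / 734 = -0.57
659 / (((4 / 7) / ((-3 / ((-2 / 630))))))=4359285 / 4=1089821.25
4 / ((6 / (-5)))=-10 / 3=-3.33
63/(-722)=-63/722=-0.09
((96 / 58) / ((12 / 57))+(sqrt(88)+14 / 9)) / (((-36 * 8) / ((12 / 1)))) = -1229 / 3132- sqrt(22) / 12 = -0.78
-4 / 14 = -2 / 7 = -0.29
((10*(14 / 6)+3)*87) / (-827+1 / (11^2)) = -277211 / 100066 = -2.77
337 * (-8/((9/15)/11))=-148280/3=-49426.67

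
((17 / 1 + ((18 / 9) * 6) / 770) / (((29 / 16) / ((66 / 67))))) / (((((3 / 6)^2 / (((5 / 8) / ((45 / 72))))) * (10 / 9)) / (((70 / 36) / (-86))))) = -314448 / 417745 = -0.75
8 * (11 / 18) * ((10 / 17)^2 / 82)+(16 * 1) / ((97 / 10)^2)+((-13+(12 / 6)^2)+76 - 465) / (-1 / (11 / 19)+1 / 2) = 976756258396 / 3010155507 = 324.49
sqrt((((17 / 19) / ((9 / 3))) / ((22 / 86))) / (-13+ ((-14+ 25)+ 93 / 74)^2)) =74 * sqrt(38269153373) / 157055349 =0.09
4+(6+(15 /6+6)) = 37 /2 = 18.50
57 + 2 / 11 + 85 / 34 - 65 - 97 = -2251 / 22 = -102.32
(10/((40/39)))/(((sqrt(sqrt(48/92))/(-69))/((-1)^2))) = -791.57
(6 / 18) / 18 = 1 / 54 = 0.02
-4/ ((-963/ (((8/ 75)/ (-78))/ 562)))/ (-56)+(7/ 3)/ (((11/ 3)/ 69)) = 2676108073286/ 60946560675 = 43.91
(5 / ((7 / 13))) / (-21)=-65 / 147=-0.44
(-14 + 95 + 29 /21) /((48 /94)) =40655 /252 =161.33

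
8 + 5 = 13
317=317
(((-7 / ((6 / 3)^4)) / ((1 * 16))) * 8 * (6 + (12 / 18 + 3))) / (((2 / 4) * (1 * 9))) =-0.47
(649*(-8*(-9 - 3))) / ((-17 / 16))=-996864 / 17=-58639.06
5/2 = 2.50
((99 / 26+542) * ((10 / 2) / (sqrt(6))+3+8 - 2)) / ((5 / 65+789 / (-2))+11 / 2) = -127719 / 10112 - 70955 * sqrt(6) / 60672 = -15.50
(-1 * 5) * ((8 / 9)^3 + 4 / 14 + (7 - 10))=51335 / 5103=10.06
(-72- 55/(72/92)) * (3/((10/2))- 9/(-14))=-74269/420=-176.83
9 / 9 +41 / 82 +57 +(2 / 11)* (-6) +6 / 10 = 6381 / 110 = 58.01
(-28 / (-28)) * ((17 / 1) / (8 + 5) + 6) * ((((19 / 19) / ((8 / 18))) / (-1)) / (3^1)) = -285 / 52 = -5.48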